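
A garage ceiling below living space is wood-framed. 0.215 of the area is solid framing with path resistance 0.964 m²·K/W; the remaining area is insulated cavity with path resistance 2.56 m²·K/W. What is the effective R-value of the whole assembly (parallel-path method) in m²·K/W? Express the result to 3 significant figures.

U_eff = 0.785/2.56 + 0.215/0.964 = 0.3066 + 0.223 = 0.5297
R_eff = 1/U_eff = 1.888 m²·K/W

1.89 m²·K/W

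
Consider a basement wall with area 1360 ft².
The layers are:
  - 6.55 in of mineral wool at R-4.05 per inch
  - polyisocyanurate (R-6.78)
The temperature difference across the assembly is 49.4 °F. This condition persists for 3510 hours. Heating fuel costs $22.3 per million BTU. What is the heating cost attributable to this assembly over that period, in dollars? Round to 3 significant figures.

158 dollars

6.55 × 4.05 = 26.53
R_total = 26.53 + 6.78 = 33.31 ft²·°F·h/BTU
Q = 1360 × 49.4 / 33.31 = 2017 BTU/h
E = 2017 × 3510 = 7080000 BTU
Cost = 7080000/10⁶ × 22.3 = $157.9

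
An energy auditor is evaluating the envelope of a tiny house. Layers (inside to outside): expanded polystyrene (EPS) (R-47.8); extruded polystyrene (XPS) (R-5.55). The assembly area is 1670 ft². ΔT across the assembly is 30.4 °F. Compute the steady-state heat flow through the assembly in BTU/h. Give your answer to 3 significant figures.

952 BTU/h

R_total = 47.8 + 5.55 = 53.35 ft²·°F·h/BTU
Q = A·ΔT/R = 1670 × 30.4 / 53.35 = 951.6 BTU/h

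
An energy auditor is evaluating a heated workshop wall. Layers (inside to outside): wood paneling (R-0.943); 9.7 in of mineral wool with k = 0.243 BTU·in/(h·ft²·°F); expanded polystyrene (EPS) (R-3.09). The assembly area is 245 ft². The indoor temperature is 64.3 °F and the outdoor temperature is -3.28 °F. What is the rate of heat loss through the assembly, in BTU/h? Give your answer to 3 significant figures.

9.7/0.243 = 39.92
R_total = 0.943 + 39.92 + 3.09 = 43.95 ft²·°F·h/BTU
Q = A·ΔT/R = 245 × (64.3 − (-3.28)) / 43.95 = 376.7 BTU/h

377 BTU/h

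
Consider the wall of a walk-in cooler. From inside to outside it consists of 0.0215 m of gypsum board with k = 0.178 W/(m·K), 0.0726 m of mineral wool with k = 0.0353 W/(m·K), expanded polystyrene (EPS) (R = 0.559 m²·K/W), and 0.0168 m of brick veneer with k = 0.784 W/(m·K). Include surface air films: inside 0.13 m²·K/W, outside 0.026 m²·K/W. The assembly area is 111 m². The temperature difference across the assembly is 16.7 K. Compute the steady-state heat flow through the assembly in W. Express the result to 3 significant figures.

636 W

0.0215/0.178 = 0.1208
0.0726/0.0353 = 2.057
0.0168/0.784 = 0.02143
R_total = 0.13 + 0.1208 + 2.057 + 0.559 + 0.02143 + 0.026 = 2.914 m²·K/W
Q = A·ΔT/R = 111 × 16.7 / 2.914 = 636.2 W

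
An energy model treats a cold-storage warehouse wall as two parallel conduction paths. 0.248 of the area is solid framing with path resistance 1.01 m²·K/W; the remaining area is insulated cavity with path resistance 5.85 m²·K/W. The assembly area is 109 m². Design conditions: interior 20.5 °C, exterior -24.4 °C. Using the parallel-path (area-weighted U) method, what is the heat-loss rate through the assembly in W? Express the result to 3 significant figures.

1830 W

U_eff = 0.752/5.85 + 0.248/1.01 = 0.1285 + 0.2455 = 0.3741
R_eff = 1/U_eff = 2.673 m²·K/W
Q = 109 × (20.5 − (-24.4)) / 2.673 = 1831 W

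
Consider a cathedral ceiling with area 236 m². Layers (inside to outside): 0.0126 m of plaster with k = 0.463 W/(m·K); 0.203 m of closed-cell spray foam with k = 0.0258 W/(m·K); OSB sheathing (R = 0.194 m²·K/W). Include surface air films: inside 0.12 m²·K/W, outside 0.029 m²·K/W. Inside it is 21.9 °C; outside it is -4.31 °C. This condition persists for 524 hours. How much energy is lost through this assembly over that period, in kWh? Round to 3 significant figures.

393 kWh

0.0126/0.463 = 0.02721
0.203/0.0258 = 7.868
R_total = 0.12 + 0.02721 + 7.868 + 0.194 + 0.029 = 8.238 m²·K/W
Q = 236 × (21.9 − (-4.31)) / 8.238 = 750.8 W
E = 750.8 W × 524 h / 1000 = 393.4 kWh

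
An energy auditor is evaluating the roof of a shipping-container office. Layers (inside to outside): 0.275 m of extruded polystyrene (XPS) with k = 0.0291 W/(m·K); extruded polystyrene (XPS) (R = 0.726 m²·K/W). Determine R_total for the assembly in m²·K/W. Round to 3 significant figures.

10.2 m²·K/W

0.275/0.0291 = 9.45
R_total = 9.45 + 0.726 = 10.18 m²·K/W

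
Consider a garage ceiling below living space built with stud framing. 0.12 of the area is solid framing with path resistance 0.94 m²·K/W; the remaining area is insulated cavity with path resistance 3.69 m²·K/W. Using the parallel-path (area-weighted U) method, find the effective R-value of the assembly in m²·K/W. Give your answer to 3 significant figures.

U_eff = 0.88/3.69 + 0.12/0.94 = 0.2385 + 0.1277 = 0.3661
R_eff = 1/U_eff = 2.731 m²·K/W

2.73 m²·K/W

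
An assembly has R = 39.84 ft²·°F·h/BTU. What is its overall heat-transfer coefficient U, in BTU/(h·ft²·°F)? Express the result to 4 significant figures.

0.02510 BTU/(h·ft²·°F)

U = 1/R = 1/39.84 = 0.0251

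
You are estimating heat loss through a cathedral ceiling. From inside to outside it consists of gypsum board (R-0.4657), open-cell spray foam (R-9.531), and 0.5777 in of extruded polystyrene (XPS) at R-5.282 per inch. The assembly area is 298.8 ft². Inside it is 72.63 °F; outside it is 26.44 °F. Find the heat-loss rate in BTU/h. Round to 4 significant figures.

1058 BTU/h

0.5777 × 5.282 = 3.0514
R_total = 0.4657 + 9.531 + 3.0514 = 13.048 ft²·°F·h/BTU
Q = A·ΔT/R = 298.8 × (72.63 − 26.44) / 13.048 = 1057.7 BTU/h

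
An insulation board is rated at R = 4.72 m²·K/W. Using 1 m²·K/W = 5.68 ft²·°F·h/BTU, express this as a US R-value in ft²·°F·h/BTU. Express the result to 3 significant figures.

R_US = 4.72 × 5.68 = 26.81

26.8 ft²·°F·h/BTU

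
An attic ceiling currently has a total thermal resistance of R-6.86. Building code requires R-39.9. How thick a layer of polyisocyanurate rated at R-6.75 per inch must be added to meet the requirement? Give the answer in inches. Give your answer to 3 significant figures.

ΔR = 39.9 − 6.86 = 33.04 ft²·°F·h/BTU
L = ΔR / (R/in) = 33.04/6.75 = 4.895 in

4.89 in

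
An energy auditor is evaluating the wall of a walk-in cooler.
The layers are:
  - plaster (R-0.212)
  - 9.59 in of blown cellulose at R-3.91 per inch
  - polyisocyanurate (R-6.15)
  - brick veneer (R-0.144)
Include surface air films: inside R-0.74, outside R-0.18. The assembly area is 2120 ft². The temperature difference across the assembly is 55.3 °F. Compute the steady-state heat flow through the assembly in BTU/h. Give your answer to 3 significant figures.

2610 BTU/h

9.59 × 3.91 = 37.5
R_total = 0.74 + 0.212 + 37.5 + 6.15 + 0.144 + 0.18 = 44.92 ft²·°F·h/BTU
Q = A·ΔT/R = 2120 × 55.3 / 44.92 = 2610 BTU/h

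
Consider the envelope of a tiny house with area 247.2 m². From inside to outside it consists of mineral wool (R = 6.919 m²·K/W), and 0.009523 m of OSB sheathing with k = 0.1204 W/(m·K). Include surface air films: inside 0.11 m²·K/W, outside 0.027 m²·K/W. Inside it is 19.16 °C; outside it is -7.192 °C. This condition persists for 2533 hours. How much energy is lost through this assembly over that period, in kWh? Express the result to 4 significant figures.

2313 kWh

0.009523/0.1204 = 0.079095
R_total = 0.11 + 6.919 + 0.079095 + 0.027 = 7.1351 m²·K/W
Q = 247.2 × (19.16 − (-7.192)) / 7.1351 = 912.98 W
E = 912.98 W × 2533 h / 1000 = 2312.6 kWh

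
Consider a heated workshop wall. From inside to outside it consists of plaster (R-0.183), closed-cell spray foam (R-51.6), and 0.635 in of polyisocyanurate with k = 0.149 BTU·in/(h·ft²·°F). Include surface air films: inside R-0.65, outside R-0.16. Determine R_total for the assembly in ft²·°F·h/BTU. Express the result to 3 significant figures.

0.635/0.149 = 4.262
R_total = 0.65 + 0.183 + 51.6 + 4.262 + 0.16 = 56.85 ft²·°F·h/BTU

56.9 ft²·°F·h/BTU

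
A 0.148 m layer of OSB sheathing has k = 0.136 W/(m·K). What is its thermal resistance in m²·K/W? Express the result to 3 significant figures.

1.09 m²·K/W

R = L/k = 0.148/0.136 = 1.088 m²·K/W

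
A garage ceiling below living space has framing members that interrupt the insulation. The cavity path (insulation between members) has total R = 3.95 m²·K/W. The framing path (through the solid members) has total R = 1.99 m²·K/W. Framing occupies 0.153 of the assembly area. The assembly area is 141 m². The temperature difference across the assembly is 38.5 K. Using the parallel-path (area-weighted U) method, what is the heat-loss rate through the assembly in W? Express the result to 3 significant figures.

U_eff = 0.847/3.95 + 0.153/1.99 = 0.2144 + 0.07688 = 0.2913
R_eff = 1/U_eff = 3.433 m²·K/W
Q = 141 × 38.5 / 3.433 = 1581 W

1580 W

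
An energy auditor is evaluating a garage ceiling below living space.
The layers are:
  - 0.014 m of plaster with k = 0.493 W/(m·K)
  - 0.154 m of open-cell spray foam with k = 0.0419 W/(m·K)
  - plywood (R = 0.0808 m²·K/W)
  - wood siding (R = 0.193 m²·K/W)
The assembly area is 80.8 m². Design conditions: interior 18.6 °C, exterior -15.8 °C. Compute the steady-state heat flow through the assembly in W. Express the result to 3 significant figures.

0.014/0.493 = 0.0284
0.154/0.0419 = 3.675
R_total = 0.0284 + 3.675 + 0.0808 + 0.193 = 3.978 m²·K/W
Q = A·ΔT/R = 80.8 × (18.6 − (-15.8)) / 3.978 = 698.8 W

699 W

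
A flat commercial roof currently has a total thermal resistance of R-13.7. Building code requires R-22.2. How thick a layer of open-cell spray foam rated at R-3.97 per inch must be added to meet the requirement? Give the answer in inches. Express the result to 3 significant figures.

2.14 in

ΔR = 22.2 − 13.7 = 8.5 ft²·°F·h/BTU
L = ΔR / (R/in) = 8.5/3.97 = 2.141 in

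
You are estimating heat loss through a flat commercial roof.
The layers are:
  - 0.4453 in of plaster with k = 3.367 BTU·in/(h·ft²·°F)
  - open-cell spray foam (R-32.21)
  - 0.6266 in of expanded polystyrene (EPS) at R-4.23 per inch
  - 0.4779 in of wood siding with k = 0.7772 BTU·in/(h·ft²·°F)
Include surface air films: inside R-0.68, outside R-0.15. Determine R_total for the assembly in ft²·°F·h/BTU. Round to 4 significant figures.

0.4453/3.367 = 0.13225
0.6266 × 4.23 = 2.6505
0.4779/0.7772 = 0.6149
R_total = 0.68 + 0.13225 + 32.21 + 2.6505 + 0.6149 + 0.15 = 36.438 ft²·°F·h/BTU

36.44 ft²·°F·h/BTU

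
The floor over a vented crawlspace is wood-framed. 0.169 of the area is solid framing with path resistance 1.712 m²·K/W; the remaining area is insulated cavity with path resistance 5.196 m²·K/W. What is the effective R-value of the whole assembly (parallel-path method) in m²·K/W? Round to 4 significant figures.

U_eff = 0.831/5.196 + 0.169/1.712 = 0.15993 + 0.098715 = 0.25865
R_eff = 1/U_eff = 3.8663 m²·K/W

3.866 m²·K/W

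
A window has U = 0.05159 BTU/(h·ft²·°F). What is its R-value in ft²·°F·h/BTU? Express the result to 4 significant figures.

19.38 ft²·°F·h/BTU

R = 1/U = 1/0.05159 = 19.384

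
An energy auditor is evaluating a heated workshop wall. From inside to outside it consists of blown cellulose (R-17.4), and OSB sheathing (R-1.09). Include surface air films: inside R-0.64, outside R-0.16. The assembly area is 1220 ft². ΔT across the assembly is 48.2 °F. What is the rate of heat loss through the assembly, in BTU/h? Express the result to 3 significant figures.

3050 BTU/h

R_total = 0.64 + 17.4 + 1.09 + 0.16 = 19.29 ft²·°F·h/BTU
Q = A·ΔT/R = 1220 × 48.2 / 19.29 = 3048 BTU/h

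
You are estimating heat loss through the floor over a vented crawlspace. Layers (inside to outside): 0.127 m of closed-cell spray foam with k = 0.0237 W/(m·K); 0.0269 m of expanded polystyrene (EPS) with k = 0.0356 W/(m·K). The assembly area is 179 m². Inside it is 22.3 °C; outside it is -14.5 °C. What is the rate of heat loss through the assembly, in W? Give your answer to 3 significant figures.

0.127/0.0237 = 5.359
0.0269/0.0356 = 0.7556
R_total = 5.359 + 0.7556 = 6.114 m²·K/W
Q = A·ΔT/R = 179 × (22.3 − (-14.5)) / 6.114 = 1077 W

1080 W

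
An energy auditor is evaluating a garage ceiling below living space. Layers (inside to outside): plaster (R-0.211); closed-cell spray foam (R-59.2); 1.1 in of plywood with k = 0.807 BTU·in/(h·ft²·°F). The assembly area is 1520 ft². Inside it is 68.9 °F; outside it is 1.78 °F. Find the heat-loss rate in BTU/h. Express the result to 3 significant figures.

1.1/0.807 = 1.363
R_total = 0.211 + 59.2 + 1.363 = 60.77 ft²·°F·h/BTU
Q = A·ΔT/R = 1520 × (68.9 − 1.78) / 60.77 = 1679 BTU/h

1680 BTU/h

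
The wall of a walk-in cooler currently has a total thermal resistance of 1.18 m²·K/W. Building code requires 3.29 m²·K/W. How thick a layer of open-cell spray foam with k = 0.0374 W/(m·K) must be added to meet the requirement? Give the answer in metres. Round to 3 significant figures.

0.0789 m

ΔR = 3.29 − 1.18 = 2.11 m²·K/W
L = ΔR × k = 2.11 × 0.0374 = 0.07891 m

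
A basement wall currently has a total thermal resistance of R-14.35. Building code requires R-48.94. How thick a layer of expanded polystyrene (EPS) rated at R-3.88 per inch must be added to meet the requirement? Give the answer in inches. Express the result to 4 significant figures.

ΔR = 48.94 − 14.35 = 34.59 ft²·°F·h/BTU
L = ΔR / (R/in) = 34.59/3.88 = 8.9149 in

8.915 in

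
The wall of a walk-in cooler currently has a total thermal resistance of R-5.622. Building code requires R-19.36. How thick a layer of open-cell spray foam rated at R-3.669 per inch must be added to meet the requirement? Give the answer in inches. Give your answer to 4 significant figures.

3.744 in

ΔR = 19.36 − 5.622 = 13.738 ft²·°F·h/BTU
L = ΔR / (R/in) = 13.738/3.669 = 3.7443 in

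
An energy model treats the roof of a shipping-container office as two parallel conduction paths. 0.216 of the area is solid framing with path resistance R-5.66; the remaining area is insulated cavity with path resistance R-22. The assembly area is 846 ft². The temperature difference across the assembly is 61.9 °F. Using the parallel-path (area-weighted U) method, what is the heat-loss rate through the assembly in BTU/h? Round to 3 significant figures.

3860 BTU/h

U_eff = 0.784/22 + 0.216/5.66 = 0.03564 + 0.03816 = 0.0738
R_eff = 1/U_eff = 13.55 ft²·°F·h/BTU
Q = 846 × 61.9 / 13.55 = 3865 BTU/h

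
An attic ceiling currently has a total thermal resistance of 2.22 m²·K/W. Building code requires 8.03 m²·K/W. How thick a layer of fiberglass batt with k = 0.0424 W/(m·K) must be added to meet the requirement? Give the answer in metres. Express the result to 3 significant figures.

ΔR = 8.03 − 2.22 = 5.81 m²·K/W
L = ΔR × k = 5.81 × 0.0424 = 0.2463 m

0.246 m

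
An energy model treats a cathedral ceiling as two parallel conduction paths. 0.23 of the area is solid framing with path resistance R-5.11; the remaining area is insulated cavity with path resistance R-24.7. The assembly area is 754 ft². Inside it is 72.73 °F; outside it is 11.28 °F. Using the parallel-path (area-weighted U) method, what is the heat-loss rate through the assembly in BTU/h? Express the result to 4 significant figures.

U_eff = 0.77/24.7 + 0.23/5.11 = 0.031174 + 0.04501 = 0.076184
R_eff = 1/U_eff = 13.126 ft²·°F·h/BTU
Q = 754 × (72.73 − 11.28) / 13.126 = 3529.9 BTU/h

3530 BTU/h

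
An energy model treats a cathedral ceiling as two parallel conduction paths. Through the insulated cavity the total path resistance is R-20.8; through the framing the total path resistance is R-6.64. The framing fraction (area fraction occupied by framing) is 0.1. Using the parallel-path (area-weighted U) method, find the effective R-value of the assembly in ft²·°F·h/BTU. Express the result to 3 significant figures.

17.1 ft²·°F·h/BTU

U_eff = 0.9/20.8 + 0.1/6.64 = 0.04327 + 0.01506 = 0.05833
R_eff = 1/U_eff = 17.14 ft²·°F·h/BTU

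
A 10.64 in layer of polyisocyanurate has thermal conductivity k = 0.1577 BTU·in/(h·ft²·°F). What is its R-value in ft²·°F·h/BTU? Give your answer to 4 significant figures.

R = L/k = 10.64/0.1577 = 67.47 ft²·°F·h/BTU

67.47 ft²·°F·h/BTU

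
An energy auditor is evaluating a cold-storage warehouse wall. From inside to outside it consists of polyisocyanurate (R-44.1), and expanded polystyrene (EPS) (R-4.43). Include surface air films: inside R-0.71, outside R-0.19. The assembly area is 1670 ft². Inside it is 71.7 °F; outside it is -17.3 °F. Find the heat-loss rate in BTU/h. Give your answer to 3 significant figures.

R_total = 0.71 + 44.1 + 4.43 + 0.19 = 49.43 ft²·°F·h/BTU
Q = A·ΔT/R = 1670 × (71.7 − (-17.3)) / 49.43 = 3007 BTU/h

3010 BTU/h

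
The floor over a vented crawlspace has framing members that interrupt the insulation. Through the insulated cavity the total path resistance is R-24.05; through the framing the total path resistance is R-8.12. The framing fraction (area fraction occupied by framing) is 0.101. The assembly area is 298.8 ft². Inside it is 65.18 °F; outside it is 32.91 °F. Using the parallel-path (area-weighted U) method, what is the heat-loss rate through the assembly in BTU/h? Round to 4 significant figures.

U_eff = 0.899/24.05 + 0.101/8.12 = 0.03738 + 0.012438 = 0.049819
R_eff = 1/U_eff = 20.073 ft²·°F·h/BTU
Q = 298.8 × (65.18 − 32.91) / 20.073 = 480.37 BTU/h

480.4 BTU/h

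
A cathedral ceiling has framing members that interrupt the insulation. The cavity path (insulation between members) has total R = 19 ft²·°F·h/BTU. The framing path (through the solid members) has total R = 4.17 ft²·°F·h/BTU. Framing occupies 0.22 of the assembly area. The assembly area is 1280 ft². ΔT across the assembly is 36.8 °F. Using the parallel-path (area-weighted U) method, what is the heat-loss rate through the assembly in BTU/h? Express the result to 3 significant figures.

U_eff = 0.78/19 + 0.22/4.17 = 0.04105 + 0.05276 = 0.09381
R_eff = 1/U_eff = 10.66 ft²·°F·h/BTU
Q = 1280 × 36.8 / 10.66 = 4419 BTU/h

4420 BTU/h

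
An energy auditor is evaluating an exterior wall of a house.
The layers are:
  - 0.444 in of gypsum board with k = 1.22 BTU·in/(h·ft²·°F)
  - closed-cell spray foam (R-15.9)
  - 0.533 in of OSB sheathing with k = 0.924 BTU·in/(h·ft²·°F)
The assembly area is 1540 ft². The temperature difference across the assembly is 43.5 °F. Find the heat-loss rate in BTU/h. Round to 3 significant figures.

3980 BTU/h

0.444/1.22 = 0.3639
0.533/0.924 = 0.5768
R_total = 0.3639 + 15.9 + 0.5768 = 16.84 ft²·°F·h/BTU
Q = A·ΔT/R = 1540 × 43.5 / 16.84 = 3978 BTU/h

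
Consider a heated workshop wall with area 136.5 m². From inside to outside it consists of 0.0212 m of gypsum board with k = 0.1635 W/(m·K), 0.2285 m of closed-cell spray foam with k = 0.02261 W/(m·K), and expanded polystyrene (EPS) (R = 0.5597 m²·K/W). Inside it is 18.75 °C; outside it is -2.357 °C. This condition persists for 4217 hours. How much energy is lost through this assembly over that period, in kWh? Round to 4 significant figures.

1125 kWh

0.0212/0.1635 = 0.12966
0.2285/0.02261 = 10.106
R_total = 0.12966 + 10.106 + 0.5597 = 10.796 m²·K/W
Q = 136.5 × (18.75 − (-2.357)) / 10.796 = 266.88 W
E = 266.88 W × 4217 h / 1000 = 1125.4 kWh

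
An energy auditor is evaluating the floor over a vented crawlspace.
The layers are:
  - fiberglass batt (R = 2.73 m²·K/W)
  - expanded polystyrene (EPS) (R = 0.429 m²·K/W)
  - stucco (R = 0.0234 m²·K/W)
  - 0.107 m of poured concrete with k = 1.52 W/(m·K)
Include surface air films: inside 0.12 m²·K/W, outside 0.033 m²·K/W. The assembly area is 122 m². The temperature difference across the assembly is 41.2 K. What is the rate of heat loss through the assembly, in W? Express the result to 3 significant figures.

0.107/1.52 = 0.07039
R_total = 0.12 + 2.73 + 0.429 + 0.0234 + 0.07039 + 0.033 = 3.406 m²·K/W
Q = A·ΔT/R = 122 × 41.2 / 3.406 = 1476 W

1480 W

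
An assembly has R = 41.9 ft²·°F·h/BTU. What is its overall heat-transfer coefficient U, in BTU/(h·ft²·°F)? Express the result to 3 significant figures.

U = 1/R = 1/41.9 = 0.02387

0.0239 BTU/(h·ft²·°F)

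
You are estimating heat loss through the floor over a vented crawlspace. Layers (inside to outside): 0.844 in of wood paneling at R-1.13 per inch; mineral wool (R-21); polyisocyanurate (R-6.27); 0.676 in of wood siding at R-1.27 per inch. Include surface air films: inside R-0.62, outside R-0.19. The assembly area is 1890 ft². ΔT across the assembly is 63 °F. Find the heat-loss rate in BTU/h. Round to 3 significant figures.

3980 BTU/h

0.844 × 1.13 = 0.9537
0.676 × 1.27 = 0.8585
R_total = 0.62 + 0.9537 + 21 + 6.27 + 0.8585 + 0.19 = 29.89 ft²·°F·h/BTU
Q = A·ΔT/R = 1890 × 63 / 29.89 = 3983 BTU/h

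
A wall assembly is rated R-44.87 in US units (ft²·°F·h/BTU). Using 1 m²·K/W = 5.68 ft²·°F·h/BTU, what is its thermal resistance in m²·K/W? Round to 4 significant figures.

7.900 m²·K/W

R_SI = 44.87/5.68 = 7.8996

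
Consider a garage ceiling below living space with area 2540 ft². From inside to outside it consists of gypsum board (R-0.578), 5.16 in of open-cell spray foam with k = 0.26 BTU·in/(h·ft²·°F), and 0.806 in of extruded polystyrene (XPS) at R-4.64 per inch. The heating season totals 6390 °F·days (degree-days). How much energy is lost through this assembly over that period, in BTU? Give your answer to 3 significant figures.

5.16/0.26 = 19.85
0.806 × 4.64 = 3.74
R_total = 0.578 + 19.85 + 3.74 = 24.16 ft²·°F·h/BTU
E = A × HDD × 24 / R = 2540 × 6390 × 24 / 24.16 = 16120000 BTU

16100000 BTU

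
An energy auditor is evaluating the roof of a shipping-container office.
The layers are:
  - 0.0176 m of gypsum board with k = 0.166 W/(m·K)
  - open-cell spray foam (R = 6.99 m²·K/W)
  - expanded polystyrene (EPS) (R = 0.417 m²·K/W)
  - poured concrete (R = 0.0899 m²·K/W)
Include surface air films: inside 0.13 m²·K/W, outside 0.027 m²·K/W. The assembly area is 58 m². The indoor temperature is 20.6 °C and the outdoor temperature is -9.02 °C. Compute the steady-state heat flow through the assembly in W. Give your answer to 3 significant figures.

0.0176/0.166 = 0.106
R_total = 0.13 + 0.106 + 6.99 + 0.417 + 0.0899 + 0.027 = 7.76 m²·K/W
Q = A·ΔT/R = 58 × (20.6 − (-9.02)) / 7.76 = 221.4 W

221 W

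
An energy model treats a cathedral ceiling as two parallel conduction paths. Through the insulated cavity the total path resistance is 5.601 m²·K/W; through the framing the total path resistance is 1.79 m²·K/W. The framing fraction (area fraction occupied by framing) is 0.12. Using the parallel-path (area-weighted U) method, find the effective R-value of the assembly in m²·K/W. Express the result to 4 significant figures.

U_eff = 0.88/5.601 + 0.12/1.79 = 0.15711 + 0.067039 = 0.22415
R_eff = 1/U_eff = 4.4612 m²·K/W

4.461 m²·K/W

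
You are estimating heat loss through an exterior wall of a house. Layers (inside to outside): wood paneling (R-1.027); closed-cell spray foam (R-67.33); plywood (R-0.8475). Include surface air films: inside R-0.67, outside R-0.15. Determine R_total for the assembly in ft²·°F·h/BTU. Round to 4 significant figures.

70.02 ft²·°F·h/BTU

R_total = 0.67 + 1.027 + 67.33 + 0.8475 + 0.15 = 70.025 ft²·°F·h/BTU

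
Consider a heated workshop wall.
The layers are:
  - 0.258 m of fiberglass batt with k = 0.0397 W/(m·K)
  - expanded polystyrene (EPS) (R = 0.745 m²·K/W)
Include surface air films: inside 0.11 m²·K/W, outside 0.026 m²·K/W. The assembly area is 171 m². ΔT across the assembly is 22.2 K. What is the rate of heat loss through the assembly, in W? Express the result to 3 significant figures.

0.258/0.0397 = 6.499
R_total = 0.11 + 6.499 + 0.745 + 0.026 = 7.38 m²·K/W
Q = A·ΔT/R = 171 × 22.2 / 7.38 = 514.4 W

514 W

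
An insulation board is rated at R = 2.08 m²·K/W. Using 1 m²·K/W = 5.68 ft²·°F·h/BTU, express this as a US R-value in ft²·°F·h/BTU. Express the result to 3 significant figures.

11.8 ft²·°F·h/BTU

R_US = 2.08 × 5.68 = 11.81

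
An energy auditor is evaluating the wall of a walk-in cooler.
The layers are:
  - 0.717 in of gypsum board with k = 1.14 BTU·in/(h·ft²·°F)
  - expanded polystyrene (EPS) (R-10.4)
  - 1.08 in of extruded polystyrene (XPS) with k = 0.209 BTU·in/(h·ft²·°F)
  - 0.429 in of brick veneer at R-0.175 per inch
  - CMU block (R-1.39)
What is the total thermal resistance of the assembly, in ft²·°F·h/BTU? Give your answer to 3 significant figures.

17.7 ft²·°F·h/BTU

0.717/1.14 = 0.6289
1.08/0.209 = 5.167
0.429 × 0.175 = 0.07507
R_total = 0.6289 + 10.4 + 5.167 + 0.07507 + 1.39 = 17.66 ft²·°F·h/BTU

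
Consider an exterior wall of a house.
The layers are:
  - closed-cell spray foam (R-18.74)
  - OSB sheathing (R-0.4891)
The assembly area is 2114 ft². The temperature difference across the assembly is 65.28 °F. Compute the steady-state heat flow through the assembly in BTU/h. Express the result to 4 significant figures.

R_total = 18.74 + 0.4891 = 19.229 ft²·°F·h/BTU
Q = A·ΔT/R = 2114 × 65.28 / 19.229 = 7176.7 BTU/h

7177 BTU/h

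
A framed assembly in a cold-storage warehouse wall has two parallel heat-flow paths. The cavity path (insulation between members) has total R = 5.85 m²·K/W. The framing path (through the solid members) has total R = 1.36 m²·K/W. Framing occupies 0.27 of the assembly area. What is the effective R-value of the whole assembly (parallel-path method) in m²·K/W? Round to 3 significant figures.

3.09 m²·K/W

U_eff = 0.73/5.85 + 0.27/1.36 = 0.1248 + 0.1985 = 0.3233
R_eff = 1/U_eff = 3.093 m²·K/W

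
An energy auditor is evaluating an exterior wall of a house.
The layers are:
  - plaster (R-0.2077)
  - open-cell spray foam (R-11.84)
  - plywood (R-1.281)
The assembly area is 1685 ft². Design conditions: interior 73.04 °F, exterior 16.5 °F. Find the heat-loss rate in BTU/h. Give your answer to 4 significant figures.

7148 BTU/h

R_total = 0.2077 + 11.84 + 1.281 = 13.329 ft²·°F·h/BTU
Q = A·ΔT/R = 1685 × (73.04 − 16.5) / 13.329 = 7147.7 BTU/h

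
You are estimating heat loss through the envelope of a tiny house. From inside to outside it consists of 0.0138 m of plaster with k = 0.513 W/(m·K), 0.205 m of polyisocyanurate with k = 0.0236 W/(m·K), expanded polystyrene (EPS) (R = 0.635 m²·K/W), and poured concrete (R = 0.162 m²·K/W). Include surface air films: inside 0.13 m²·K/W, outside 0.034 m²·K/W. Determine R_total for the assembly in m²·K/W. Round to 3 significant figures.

0.0138/0.513 = 0.0269
0.205/0.0236 = 8.686
R_total = 0.13 + 0.0269 + 8.686 + 0.635 + 0.162 + 0.034 = 9.674 m²·K/W

9.67 m²·K/W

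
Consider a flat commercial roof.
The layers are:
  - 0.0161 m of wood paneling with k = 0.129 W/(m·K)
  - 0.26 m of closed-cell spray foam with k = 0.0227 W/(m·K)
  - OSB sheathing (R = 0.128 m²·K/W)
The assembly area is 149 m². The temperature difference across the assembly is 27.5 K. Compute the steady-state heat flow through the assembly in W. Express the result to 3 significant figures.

0.0161/0.129 = 0.1248
0.26/0.0227 = 11.45
R_total = 0.1248 + 11.45 + 0.128 = 11.71 m²·K/W
Q = A·ΔT/R = 149 × 27.5 / 11.71 = 350 W

350 W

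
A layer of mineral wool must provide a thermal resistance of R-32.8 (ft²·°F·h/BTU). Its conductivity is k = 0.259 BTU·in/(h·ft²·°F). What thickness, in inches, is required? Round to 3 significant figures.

8.50 in

L = R × k = 32.8 × 0.259 = 8.495 in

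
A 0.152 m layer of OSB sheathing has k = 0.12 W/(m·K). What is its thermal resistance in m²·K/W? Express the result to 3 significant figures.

1.27 m²·K/W

R = L/k = 0.152/0.12 = 1.267 m²·K/W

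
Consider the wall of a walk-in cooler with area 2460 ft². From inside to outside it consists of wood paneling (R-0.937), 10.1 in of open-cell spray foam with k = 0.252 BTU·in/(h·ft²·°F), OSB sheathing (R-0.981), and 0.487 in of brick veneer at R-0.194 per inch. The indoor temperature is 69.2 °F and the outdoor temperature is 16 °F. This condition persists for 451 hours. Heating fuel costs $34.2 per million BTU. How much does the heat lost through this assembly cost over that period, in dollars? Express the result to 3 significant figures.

48.0 dollars

10.1/0.252 = 40.08
0.487 × 0.194 = 0.09448
R_total = 0.937 + 40.08 + 0.981 + 0.09448 = 42.09 ft²·°F·h/BTU
Q = 2460 × (69.2 − 16) / 42.09 = 3109 BTU/h
E = 3109 × 451 = 1402000 BTU
Cost = 1402000/10⁶ × 34.2 = $47.96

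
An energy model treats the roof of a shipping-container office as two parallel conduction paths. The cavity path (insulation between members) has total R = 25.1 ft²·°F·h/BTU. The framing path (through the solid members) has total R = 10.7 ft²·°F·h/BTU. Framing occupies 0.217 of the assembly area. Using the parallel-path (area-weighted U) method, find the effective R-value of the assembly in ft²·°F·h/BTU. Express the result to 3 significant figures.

U_eff = 0.783/25.1 + 0.217/10.7 = 0.0312 + 0.02028 = 0.05148
R_eff = 1/U_eff = 19.43 ft²·°F·h/BTU

19.4 ft²·°F·h/BTU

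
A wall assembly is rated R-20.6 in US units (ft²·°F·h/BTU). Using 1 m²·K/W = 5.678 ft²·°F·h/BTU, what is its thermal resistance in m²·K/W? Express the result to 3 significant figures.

R_SI = 20.6/5.678 = 3.628

3.63 m²·K/W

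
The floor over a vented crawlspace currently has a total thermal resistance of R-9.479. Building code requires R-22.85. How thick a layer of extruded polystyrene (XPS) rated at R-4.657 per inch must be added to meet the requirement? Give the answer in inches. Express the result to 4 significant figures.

2.871 in

ΔR = 22.85 − 9.479 = 13.371 ft²·°F·h/BTU
L = ΔR / (R/in) = 13.371/4.657 = 2.8712 in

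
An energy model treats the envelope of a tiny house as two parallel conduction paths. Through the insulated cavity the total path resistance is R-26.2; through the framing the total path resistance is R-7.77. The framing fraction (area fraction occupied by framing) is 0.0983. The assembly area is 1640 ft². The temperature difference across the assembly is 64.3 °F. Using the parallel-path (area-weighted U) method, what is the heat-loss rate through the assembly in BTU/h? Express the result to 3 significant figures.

U_eff = 0.9017/26.2 + 0.0983/7.77 = 0.03442 + 0.01265 = 0.04707
R_eff = 1/U_eff = 21.25 ft²·°F·h/BTU
Q = 1640 × 64.3 / 21.25 = 4963 BTU/h

4960 BTU/h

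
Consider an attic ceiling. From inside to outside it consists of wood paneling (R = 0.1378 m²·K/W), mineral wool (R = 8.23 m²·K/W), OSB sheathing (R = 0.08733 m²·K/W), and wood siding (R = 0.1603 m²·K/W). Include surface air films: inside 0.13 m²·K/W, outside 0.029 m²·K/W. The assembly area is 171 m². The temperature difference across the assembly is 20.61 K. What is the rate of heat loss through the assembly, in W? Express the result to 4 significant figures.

401.7 W

R_total = 0.13 + 0.1378 + 8.23 + 0.08733 + 0.1603 + 0.029 = 8.7744 m²·K/W
Q = A·ΔT/R = 171 × 20.61 / 8.7744 = 401.66 W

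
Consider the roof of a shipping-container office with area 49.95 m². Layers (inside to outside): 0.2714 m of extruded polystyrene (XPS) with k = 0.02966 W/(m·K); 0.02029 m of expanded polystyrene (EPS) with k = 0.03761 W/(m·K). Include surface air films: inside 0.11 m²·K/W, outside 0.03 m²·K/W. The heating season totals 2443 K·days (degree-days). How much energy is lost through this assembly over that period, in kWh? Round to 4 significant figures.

297.9 kWh

0.2714/0.02966 = 9.1504
0.02029/0.03761 = 0.53948
R_total = 0.11 + 9.1504 + 0.53948 + 0.03 = 9.8299 m²·K/W
E = A × HDD × 24 / R / 1000 = 49.95 × 2443 × 24 / 9.8299 / 1000 = 297.94 kWh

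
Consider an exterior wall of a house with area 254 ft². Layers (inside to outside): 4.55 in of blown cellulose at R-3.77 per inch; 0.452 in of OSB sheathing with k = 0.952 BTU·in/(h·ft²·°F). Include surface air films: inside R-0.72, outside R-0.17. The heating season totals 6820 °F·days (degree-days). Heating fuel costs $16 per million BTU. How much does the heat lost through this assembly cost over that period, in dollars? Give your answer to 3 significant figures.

4.55 × 3.77 = 17.15
0.452/0.952 = 0.4748
R_total = 0.72 + 17.15 + 0.4748 + 0.17 = 18.52 ft²·°F·h/BTU
E = A × HDD × 24 / R = 254 × 6820 × 24 / 18.52 = 2245000 BTU
Cost = 2245000/10⁶ × 16 = $35.92

35.9 dollars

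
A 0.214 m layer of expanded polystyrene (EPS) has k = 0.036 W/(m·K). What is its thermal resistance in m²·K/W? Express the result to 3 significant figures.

5.94 m²·K/W

R = L/k = 0.214/0.036 = 5.944 m²·K/W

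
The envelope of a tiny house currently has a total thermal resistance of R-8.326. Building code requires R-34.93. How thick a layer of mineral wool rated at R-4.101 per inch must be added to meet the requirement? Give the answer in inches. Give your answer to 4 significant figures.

ΔR = 34.93 − 8.326 = 26.604 ft²·°F·h/BTU
L = ΔR / (R/in) = 26.604/4.101 = 6.4872 in

6.487 in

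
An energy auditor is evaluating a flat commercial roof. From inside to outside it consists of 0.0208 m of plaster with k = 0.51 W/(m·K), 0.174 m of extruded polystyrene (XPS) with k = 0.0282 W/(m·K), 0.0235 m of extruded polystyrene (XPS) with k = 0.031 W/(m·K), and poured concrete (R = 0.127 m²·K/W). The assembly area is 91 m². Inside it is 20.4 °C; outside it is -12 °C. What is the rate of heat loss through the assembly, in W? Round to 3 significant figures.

0.0208/0.51 = 0.04078
0.174/0.0282 = 6.17
0.0235/0.031 = 0.7581
R_total = 0.04078 + 6.17 + 0.7581 + 0.127 = 7.096 m²·K/W
Q = A·ΔT/R = 91 × (20.4 − (-12)) / 7.096 = 415.5 W

415 W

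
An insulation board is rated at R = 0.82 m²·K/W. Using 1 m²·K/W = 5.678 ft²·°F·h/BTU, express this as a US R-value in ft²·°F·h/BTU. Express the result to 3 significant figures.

4.66 ft²·°F·h/BTU

R_US = 0.82 × 5.678 = 4.656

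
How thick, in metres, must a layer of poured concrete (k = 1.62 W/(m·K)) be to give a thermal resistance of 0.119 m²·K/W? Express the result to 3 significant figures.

0.193 m

L = R·k = 0.119 × 1.62 = 0.1928 m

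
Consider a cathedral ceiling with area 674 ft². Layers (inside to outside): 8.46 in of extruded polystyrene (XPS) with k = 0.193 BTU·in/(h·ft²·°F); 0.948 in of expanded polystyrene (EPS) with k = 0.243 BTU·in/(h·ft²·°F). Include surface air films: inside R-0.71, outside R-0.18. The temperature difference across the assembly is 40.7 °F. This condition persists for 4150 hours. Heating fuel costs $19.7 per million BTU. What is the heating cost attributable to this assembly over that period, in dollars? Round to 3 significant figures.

46.1 dollars

8.46/0.193 = 43.83
0.948/0.243 = 3.901
R_total = 0.71 + 43.83 + 3.901 + 0.18 = 48.63 ft²·°F·h/BTU
Q = 674 × 40.7 / 48.63 = 564.1 BTU/h
E = 564.1 × 4150 = 2341000 BTU
Cost = 2341000/10⁶ × 19.7 = $46.12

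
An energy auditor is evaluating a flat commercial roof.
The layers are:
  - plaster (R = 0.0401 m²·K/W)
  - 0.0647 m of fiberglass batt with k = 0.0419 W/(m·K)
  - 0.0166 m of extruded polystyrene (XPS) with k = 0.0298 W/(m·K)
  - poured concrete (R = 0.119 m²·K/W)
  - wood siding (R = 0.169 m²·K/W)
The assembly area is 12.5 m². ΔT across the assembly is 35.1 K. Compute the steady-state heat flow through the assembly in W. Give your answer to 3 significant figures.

181 W

0.0647/0.0419 = 1.544
0.0166/0.0298 = 0.557
R_total = 0.0401 + 1.544 + 0.557 + 0.119 + 0.169 = 2.429 m²·K/W
Q = A·ΔT/R = 12.5 × 35.1 / 2.429 = 180.6 W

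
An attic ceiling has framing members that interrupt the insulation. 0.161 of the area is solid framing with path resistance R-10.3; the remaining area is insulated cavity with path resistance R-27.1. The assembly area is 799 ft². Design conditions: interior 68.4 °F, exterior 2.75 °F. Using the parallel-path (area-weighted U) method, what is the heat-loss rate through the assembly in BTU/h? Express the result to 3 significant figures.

U_eff = 0.839/27.1 + 0.161/10.3 = 0.03096 + 0.01563 = 0.04659
R_eff = 1/U_eff = 21.46 ft²·°F·h/BTU
Q = 799 × (68.4 − 2.75) / 21.46 = 2444 BTU/h

2440 BTU/h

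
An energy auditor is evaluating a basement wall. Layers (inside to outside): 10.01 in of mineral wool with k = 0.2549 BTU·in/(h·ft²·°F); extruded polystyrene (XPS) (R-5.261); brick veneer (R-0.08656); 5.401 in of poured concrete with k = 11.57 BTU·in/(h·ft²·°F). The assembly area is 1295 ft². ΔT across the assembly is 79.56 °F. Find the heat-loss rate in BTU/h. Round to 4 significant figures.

10.01/0.2549 = 39.27
5.401/11.57 = 0.46681
R_total = 39.27 + 5.261 + 0.08656 + 0.46681 = 45.085 ft²·°F·h/BTU
Q = A·ΔT/R = 1295 × 79.56 / 45.085 = 2285.3 BTU/h

2285 BTU/h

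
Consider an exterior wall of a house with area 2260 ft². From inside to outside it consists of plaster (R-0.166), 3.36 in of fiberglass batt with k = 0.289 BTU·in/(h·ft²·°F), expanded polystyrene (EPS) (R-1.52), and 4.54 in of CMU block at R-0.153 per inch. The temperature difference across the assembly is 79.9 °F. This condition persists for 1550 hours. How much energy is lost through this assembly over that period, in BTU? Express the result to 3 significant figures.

20000000 BTU

3.36/0.289 = 11.63
4.54 × 0.153 = 0.6946
R_total = 0.166 + 11.63 + 1.52 + 0.6946 = 14.01 ft²·°F·h/BTU
Q = 2260 × 79.9 / 14.01 = 12890 BTU/h
E = 12890 × 1550 = 19980000 BTU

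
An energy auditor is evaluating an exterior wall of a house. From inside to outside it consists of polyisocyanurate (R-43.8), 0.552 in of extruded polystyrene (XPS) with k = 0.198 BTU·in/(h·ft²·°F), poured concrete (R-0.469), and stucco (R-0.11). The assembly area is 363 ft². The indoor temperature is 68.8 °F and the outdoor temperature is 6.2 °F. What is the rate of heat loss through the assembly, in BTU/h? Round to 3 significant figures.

482 BTU/h

0.552/0.198 = 2.788
R_total = 43.8 + 2.788 + 0.469 + 0.11 = 47.17 ft²·°F·h/BTU
Q = A·ΔT/R = 363 × (68.8 − 6.2) / 47.17 = 481.8 BTU/h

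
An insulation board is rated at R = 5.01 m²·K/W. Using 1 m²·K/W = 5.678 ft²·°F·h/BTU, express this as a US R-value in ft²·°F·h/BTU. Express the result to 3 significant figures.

R_US = 5.01 × 5.678 = 28.45

28.4 ft²·°F·h/BTU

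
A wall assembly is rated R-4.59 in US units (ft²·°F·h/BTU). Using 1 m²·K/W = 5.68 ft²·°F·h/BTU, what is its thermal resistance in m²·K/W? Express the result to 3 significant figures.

R_SI = 4.59/5.68 = 0.8081

0.808 m²·K/W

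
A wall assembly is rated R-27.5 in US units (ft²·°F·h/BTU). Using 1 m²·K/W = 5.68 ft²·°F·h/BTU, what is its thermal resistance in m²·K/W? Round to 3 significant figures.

4.84 m²·K/W

R_SI = 27.5/5.68 = 4.842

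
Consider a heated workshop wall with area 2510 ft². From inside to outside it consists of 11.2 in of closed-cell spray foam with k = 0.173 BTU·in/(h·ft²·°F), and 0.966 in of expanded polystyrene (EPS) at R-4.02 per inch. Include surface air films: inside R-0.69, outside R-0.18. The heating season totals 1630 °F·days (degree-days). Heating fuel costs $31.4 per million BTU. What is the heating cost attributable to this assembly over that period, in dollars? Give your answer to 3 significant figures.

44.4 dollars

11.2/0.173 = 64.74
0.966 × 4.02 = 3.883
R_total = 0.69 + 64.74 + 3.883 + 0.18 = 69.49 ft²·°F·h/BTU
E = A × HDD × 24 / R = 2510 × 1630 × 24 / 69.49 = 1413000 BTU
Cost = 1413000/10⁶ × 31.4 = $44.37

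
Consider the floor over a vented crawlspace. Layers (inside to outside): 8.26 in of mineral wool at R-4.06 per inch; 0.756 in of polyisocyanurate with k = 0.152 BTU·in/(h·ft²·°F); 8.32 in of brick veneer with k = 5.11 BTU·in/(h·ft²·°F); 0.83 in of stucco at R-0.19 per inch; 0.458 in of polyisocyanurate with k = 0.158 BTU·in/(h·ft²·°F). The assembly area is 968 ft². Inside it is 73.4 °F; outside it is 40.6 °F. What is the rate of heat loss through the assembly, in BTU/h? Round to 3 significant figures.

8.26 × 4.06 = 33.54
0.756/0.152 = 4.974
8.32/5.11 = 1.628
0.83 × 0.19 = 0.1577
0.458/0.158 = 2.899
R_total = 33.54 + 4.974 + 1.628 + 0.1577 + 2.899 = 43.19 ft²·°F·h/BTU
Q = A·ΔT/R = 968 × (73.4 − 40.6) / 43.19 = 735.1 BTU/h

735 BTU/h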